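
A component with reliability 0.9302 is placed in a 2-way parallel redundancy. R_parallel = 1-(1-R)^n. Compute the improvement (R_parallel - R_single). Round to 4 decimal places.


R_single = 0.9302, n = 2
1 - R_single = 0.0698
(1 - R_single)^n = 0.0698^2 = 0.0049
R_parallel = 1 - 0.0049 = 0.9951
Improvement = 0.9951 - 0.9302
Improvement = 0.0649

0.0649


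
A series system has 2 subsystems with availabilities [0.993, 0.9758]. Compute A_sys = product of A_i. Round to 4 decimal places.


Subsystems: [0.993, 0.9758]
After subsystem 1 (A=0.993): product = 0.993
After subsystem 2 (A=0.9758): product = 0.969
A_sys = 0.969

0.969


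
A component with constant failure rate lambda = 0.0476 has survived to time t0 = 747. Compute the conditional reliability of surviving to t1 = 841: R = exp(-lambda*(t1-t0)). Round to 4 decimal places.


lambda = 0.0476
t0 = 747, t1 = 841
t1 - t0 = 94
lambda * (t1-t0) = 0.0476 * 94 = 4.4744
R = exp(-4.4744)
R = 0.0114

0.0114


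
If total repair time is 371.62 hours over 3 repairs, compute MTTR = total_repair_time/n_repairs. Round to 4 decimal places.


total_repair_time = 371.62
n_repairs = 3
MTTR = 371.62 / 3
MTTR = 123.8733

123.8733


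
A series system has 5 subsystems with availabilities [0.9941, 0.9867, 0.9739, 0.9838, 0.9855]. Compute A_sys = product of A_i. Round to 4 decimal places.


Subsystems: [0.9941, 0.9867, 0.9739, 0.9838, 0.9855]
After subsystem 1 (A=0.9941): product = 0.9941
After subsystem 2 (A=0.9867): product = 0.9809
After subsystem 3 (A=0.9739): product = 0.9553
After subsystem 4 (A=0.9838): product = 0.9398
After subsystem 5 (A=0.9855): product = 0.9262
A_sys = 0.9262

0.9262


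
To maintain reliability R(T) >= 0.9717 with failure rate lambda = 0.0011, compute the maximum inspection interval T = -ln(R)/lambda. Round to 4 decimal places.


R_target = 0.9717
lambda = 0.0011
-ln(0.9717) = 0.0287
T = 0.0287 / 0.0011
T = 26.0983

26.0983


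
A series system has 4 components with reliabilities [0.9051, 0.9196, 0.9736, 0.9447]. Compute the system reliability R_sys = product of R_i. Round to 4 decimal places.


Components: [0.9051, 0.9196, 0.9736, 0.9447]
After component 1 (R=0.9051): product = 0.9051
After component 2 (R=0.9196): product = 0.8323
After component 3 (R=0.9736): product = 0.8104
After component 4 (R=0.9447): product = 0.7655
R_sys = 0.7655

0.7655


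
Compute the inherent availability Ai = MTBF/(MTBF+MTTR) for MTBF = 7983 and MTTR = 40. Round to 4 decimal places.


MTBF = 7983
MTTR = 40
MTBF + MTTR = 8023
Ai = 7983 / 8023
Ai = 0.995

0.995


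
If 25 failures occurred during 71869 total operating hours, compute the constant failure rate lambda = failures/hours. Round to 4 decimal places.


failures = 25
total_hours = 71869
lambda = 25 / 71869
lambda = 0.0003

0.0003


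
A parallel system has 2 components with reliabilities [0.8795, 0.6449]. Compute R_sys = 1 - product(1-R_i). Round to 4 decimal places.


Components: [0.8795, 0.6449]
(1 - 0.8795) = 0.1205, running product = 0.1205
(1 - 0.6449) = 0.3551, running product = 0.0428
Product of (1-R_i) = 0.0428
R_sys = 1 - 0.0428 = 0.9572

0.9572


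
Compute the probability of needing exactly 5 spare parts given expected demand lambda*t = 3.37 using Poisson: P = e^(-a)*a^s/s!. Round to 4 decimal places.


a = 3.37, s = 5
e^(-a) = e^(-3.37) = 0.0344
a^s = 3.37^5 = 434.6598
s! = 120
P = 0.0344 * 434.6598 / 120
P = 0.1246

0.1246


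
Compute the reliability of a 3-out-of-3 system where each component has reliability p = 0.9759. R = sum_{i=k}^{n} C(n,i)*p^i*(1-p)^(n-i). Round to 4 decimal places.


k = 3, n = 3, p = 0.9759
i=3: C(3,3)=1 * 0.9759^3 * 0.0241^0 = 0.9294
R = sum of terms = 0.9294

0.9294


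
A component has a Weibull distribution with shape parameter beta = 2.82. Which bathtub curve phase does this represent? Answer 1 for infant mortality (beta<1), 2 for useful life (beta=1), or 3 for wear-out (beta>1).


beta = 2.82
Compare beta to 1:
beta < 1 => infant mortality (phase 1)
beta = 1 => useful life (phase 2)
beta > 1 => wear-out (phase 3)
Since beta = 2.82, this is wear-out (increasing failure rate)
Phase = 3

3


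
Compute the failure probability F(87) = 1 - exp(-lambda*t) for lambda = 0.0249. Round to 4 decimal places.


lambda = 0.0249, t = 87
lambda * t = 2.1663
exp(-2.1663) = 0.1146
F(t) = 1 - 0.1146
F(t) = 0.8854

0.8854


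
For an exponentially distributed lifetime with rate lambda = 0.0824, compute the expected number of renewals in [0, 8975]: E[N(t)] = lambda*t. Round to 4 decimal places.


lambda = 0.0824
t = 8975
E[N(t)] = lambda * t
E[N(t)] = 0.0824 * 8975
E[N(t)] = 739.54

739.54


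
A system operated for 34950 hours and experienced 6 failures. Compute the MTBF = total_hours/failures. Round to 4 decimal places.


total_hours = 34950
failures = 6
MTBF = 34950 / 6
MTBF = 5825.0

5825.0


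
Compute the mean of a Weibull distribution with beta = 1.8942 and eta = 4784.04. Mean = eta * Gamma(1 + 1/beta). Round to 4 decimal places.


beta = 1.8942, eta = 4784.04
1/beta = 0.5279
1 + 1/beta = 1.5279
Gamma(1.5279) = 0.8875
Mean = 4784.04 * 0.8875
Mean = 4245.6027

4245.6027


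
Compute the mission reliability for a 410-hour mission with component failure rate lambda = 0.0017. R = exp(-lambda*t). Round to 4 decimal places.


lambda = 0.0017
mission_time = 410
lambda * t = 0.0017 * 410 = 0.697
R = exp(-0.697)
R = 0.4981

0.4981


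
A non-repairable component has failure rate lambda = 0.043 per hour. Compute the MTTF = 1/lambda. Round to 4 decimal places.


lambda = 0.043
MTTF = 1 / 0.043
MTTF = 23.2558

23.2558


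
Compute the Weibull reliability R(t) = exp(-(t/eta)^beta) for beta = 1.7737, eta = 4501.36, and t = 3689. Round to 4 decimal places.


beta = 1.7737, eta = 4501.36, t = 3689
t/eta = 3689 / 4501.36 = 0.8195
(t/eta)^beta = 0.8195^1.7737 = 0.7026
R(t) = exp(-0.7026)
R(t) = 0.4953

0.4953


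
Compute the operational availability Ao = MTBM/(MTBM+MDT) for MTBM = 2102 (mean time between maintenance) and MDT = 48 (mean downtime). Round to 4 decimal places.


MTBM = 2102
MDT = 48
MTBM + MDT = 2150
Ao = 2102 / 2150
Ao = 0.9777

0.9777


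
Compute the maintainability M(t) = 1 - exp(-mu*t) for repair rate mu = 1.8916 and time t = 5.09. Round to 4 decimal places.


mu = 1.8916, t = 5.09
mu * t = 1.8916 * 5.09 = 9.6282
exp(-9.6282) = 0.0001
M(t) = 1 - 0.0001
M(t) = 0.9999

0.9999


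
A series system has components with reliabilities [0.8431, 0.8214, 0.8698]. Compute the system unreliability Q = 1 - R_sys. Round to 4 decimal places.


Components: [0.8431, 0.8214, 0.8698]
After component 1: product = 0.8431
After component 2: product = 0.6925
After component 3: product = 0.6024
R_sys = 0.6024
Q = 1 - 0.6024 = 0.3976

0.3976


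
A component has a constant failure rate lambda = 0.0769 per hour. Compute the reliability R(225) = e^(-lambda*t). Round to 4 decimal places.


lambda = 0.0769
t = 225
lambda * t = 17.3025
R(t) = e^(-17.3025)
R(t) = 0.0

0.0


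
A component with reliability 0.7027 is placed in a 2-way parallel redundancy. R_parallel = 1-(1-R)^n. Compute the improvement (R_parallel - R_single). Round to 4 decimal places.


R_single = 0.7027, n = 2
1 - R_single = 0.2973
(1 - R_single)^n = 0.2973^2 = 0.0884
R_parallel = 1 - 0.0884 = 0.9116
Improvement = 0.9116 - 0.7027
Improvement = 0.2089

0.2089


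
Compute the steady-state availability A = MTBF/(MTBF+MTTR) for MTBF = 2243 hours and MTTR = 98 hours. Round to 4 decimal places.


MTBF = 2243
MTTR = 98
MTBF + MTTR = 2341
A = 2243 / 2341
A = 0.9581

0.9581


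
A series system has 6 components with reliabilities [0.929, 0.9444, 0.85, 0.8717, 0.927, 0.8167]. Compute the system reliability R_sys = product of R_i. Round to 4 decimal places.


Components: [0.929, 0.9444, 0.85, 0.8717, 0.927, 0.8167]
After component 1 (R=0.929): product = 0.929
After component 2 (R=0.9444): product = 0.8773
After component 3 (R=0.85): product = 0.7457
After component 4 (R=0.8717): product = 0.6501
After component 5 (R=0.927): product = 0.6026
After component 6 (R=0.8167): product = 0.4922
R_sys = 0.4922

0.4922


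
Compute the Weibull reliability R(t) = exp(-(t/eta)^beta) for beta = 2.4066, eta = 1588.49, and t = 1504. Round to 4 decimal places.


beta = 2.4066, eta = 1588.49, t = 1504
t/eta = 1504 / 1588.49 = 0.9468
(t/eta)^beta = 0.9468^2.4066 = 0.8767
R(t) = exp(-0.8767)
R(t) = 0.4161

0.4161


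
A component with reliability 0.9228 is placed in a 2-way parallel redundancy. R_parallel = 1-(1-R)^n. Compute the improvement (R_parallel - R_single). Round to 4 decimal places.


R_single = 0.9228, n = 2
1 - R_single = 0.0772
(1 - R_single)^n = 0.0772^2 = 0.006
R_parallel = 1 - 0.006 = 0.994
Improvement = 0.994 - 0.9228
Improvement = 0.0712

0.0712


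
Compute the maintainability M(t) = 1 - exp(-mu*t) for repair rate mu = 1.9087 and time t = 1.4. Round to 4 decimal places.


mu = 1.9087, t = 1.4
mu * t = 1.9087 * 1.4 = 2.6722
exp(-2.6722) = 0.0691
M(t) = 1 - 0.0691
M(t) = 0.9309

0.9309


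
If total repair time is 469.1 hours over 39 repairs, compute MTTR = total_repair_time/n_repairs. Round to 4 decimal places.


total_repair_time = 469.1
n_repairs = 39
MTTR = 469.1 / 39
MTTR = 12.0282

12.0282


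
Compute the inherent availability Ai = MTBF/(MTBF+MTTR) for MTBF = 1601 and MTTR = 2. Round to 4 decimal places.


MTBF = 1601
MTTR = 2
MTBF + MTTR = 1603
Ai = 1601 / 1603
Ai = 0.9988

0.9988


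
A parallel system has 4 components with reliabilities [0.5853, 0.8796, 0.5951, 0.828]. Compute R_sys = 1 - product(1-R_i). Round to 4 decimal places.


Components: [0.5853, 0.8796, 0.5951, 0.828]
(1 - 0.5853) = 0.4147, running product = 0.4147
(1 - 0.8796) = 0.1204, running product = 0.0499
(1 - 0.5951) = 0.4049, running product = 0.0202
(1 - 0.828) = 0.172, running product = 0.0035
Product of (1-R_i) = 0.0035
R_sys = 1 - 0.0035 = 0.9965

0.9965


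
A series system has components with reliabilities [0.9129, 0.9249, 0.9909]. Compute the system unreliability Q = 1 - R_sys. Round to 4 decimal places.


Components: [0.9129, 0.9249, 0.9909]
After component 1: product = 0.9129
After component 2: product = 0.8443
After component 3: product = 0.8367
R_sys = 0.8367
Q = 1 - 0.8367 = 0.1633

0.1633


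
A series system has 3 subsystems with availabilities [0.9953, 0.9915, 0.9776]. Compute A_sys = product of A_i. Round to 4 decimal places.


Subsystems: [0.9953, 0.9915, 0.9776]
After subsystem 1 (A=0.9953): product = 0.9953
After subsystem 2 (A=0.9915): product = 0.9868
After subsystem 3 (A=0.9776): product = 0.9647
A_sys = 0.9647

0.9647


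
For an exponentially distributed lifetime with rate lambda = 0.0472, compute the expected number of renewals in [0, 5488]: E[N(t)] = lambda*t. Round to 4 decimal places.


lambda = 0.0472
t = 5488
E[N(t)] = lambda * t
E[N(t)] = 0.0472 * 5488
E[N(t)] = 259.0336

259.0336


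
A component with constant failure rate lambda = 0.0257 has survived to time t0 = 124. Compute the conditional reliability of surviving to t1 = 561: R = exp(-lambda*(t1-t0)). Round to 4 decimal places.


lambda = 0.0257
t0 = 124, t1 = 561
t1 - t0 = 437
lambda * (t1-t0) = 0.0257 * 437 = 11.2309
R = exp(-11.2309)
R = 0.0

0.0


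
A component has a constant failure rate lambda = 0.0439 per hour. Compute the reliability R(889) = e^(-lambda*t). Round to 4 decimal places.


lambda = 0.0439
t = 889
lambda * t = 39.0271
R(t) = e^(-39.0271)
R(t) = 0.0

0.0


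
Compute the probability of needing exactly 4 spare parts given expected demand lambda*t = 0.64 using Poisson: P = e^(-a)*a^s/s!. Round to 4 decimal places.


a = 0.64, s = 4
e^(-a) = e^(-0.64) = 0.5273
a^s = 0.64^4 = 0.1678
s! = 24
P = 0.5273 * 0.1678 / 24
P = 0.0037

0.0037


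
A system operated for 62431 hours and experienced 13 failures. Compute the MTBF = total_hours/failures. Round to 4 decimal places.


total_hours = 62431
failures = 13
MTBF = 62431 / 13
MTBF = 4802.3846

4802.3846


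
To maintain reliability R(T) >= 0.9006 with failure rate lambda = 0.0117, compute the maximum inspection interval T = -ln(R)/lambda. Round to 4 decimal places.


R_target = 0.9006
lambda = 0.0117
-ln(0.9006) = 0.1047
T = 0.1047 / 0.0117
T = 8.9482

8.9482


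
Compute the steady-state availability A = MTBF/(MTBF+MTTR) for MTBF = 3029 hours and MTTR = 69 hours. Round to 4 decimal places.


MTBF = 3029
MTTR = 69
MTBF + MTTR = 3098
A = 3029 / 3098
A = 0.9777

0.9777


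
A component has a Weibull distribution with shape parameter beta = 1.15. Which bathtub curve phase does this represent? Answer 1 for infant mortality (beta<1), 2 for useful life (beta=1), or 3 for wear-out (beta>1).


beta = 1.15
Compare beta to 1:
beta < 1 => infant mortality (phase 1)
beta = 1 => useful life (phase 2)
beta > 1 => wear-out (phase 3)
Since beta = 1.15, this is wear-out (increasing failure rate)
Phase = 3

3


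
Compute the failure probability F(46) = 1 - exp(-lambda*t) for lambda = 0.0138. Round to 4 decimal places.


lambda = 0.0138, t = 46
lambda * t = 0.6348
exp(-0.6348) = 0.53
F(t) = 1 - 0.53
F(t) = 0.47

0.47


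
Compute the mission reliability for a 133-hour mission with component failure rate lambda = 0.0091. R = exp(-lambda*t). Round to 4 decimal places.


lambda = 0.0091
mission_time = 133
lambda * t = 0.0091 * 133 = 1.2103
R = exp(-1.2103)
R = 0.2981

0.2981


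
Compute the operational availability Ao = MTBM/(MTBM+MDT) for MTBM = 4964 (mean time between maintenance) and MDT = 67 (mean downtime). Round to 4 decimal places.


MTBM = 4964
MDT = 67
MTBM + MDT = 5031
Ao = 4964 / 5031
Ao = 0.9867

0.9867


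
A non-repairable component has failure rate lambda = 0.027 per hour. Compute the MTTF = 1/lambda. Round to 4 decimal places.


lambda = 0.027
MTTF = 1 / 0.027
MTTF = 37.037

37.037


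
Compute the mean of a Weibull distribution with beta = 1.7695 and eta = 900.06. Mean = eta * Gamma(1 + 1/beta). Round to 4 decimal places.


beta = 1.7695, eta = 900.06
1/beta = 0.5651
1 + 1/beta = 1.5651
Gamma(1.5651) = 0.8901
Mean = 900.06 * 0.8901
Mean = 801.1126

801.1126


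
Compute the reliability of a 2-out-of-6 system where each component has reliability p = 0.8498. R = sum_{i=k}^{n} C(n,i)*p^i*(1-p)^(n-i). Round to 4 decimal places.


k = 2, n = 6, p = 0.8498
i=2: C(6,2)=15 * 0.8498^2 * 0.1502^4 = 0.0055
i=3: C(6,3)=20 * 0.8498^3 * 0.1502^3 = 0.0416
i=4: C(6,4)=15 * 0.8498^4 * 0.1502^2 = 0.1765
i=5: C(6,5)=6 * 0.8498^5 * 0.1502^1 = 0.3994
i=6: C(6,6)=1 * 0.8498^6 * 0.1502^0 = 0.3766
R = sum of terms = 0.9996

0.9996


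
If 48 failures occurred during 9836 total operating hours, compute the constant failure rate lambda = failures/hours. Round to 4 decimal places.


failures = 48
total_hours = 9836
lambda = 48 / 9836
lambda = 0.0049

0.0049


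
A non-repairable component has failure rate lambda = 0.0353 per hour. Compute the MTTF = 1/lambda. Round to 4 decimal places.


lambda = 0.0353
MTTF = 1 / 0.0353
MTTF = 28.3286

28.3286


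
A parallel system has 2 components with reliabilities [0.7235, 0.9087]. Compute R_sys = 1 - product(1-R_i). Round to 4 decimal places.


Components: [0.7235, 0.9087]
(1 - 0.7235) = 0.2765, running product = 0.2765
(1 - 0.9087) = 0.0913, running product = 0.0252
Product of (1-R_i) = 0.0252
R_sys = 1 - 0.0252 = 0.9748

0.9748


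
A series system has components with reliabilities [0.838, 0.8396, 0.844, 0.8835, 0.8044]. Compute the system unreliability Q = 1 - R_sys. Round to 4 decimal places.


Components: [0.838, 0.8396, 0.844, 0.8835, 0.8044]
After component 1: product = 0.838
After component 2: product = 0.7036
After component 3: product = 0.5938
After component 4: product = 0.5246
After component 5: product = 0.422
R_sys = 0.422
Q = 1 - 0.422 = 0.578

0.578


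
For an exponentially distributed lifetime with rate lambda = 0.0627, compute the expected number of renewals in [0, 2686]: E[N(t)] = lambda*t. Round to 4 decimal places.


lambda = 0.0627
t = 2686
E[N(t)] = lambda * t
E[N(t)] = 0.0627 * 2686
E[N(t)] = 168.4122

168.4122


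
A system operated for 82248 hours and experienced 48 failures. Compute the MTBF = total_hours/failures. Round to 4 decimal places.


total_hours = 82248
failures = 48
MTBF = 82248 / 48
MTBF = 1713.5

1713.5


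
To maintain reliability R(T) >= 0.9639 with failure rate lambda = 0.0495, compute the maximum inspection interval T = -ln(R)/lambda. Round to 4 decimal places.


R_target = 0.9639
lambda = 0.0495
-ln(0.9639) = 0.0368
T = 0.0368 / 0.0495
T = 0.7428

0.7428


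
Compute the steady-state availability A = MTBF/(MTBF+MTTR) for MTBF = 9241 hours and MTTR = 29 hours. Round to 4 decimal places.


MTBF = 9241
MTTR = 29
MTBF + MTTR = 9270
A = 9241 / 9270
A = 0.9969

0.9969


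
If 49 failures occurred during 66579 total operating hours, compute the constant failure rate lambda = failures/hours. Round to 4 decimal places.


failures = 49
total_hours = 66579
lambda = 49 / 66579
lambda = 0.0007

0.0007


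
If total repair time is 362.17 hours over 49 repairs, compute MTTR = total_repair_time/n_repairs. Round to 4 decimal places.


total_repair_time = 362.17
n_repairs = 49
MTTR = 362.17 / 49
MTTR = 7.3912

7.3912


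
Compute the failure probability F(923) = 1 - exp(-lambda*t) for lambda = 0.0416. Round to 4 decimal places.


lambda = 0.0416, t = 923
lambda * t = 38.3968
exp(-38.3968) = 0.0
F(t) = 1 - 0.0
F(t) = 1.0

1.0


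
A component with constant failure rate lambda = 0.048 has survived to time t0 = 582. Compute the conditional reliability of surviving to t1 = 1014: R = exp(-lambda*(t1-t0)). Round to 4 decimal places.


lambda = 0.048
t0 = 582, t1 = 1014
t1 - t0 = 432
lambda * (t1-t0) = 0.048 * 432 = 20.736
R = exp(-20.736)
R = 0.0

0.0


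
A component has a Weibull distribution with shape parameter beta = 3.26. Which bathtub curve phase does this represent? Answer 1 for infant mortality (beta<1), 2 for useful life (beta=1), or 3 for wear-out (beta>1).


beta = 3.26
Compare beta to 1:
beta < 1 => infant mortality (phase 1)
beta = 1 => useful life (phase 2)
beta > 1 => wear-out (phase 3)
Since beta = 3.26, this is wear-out (increasing failure rate)
Phase = 3

3


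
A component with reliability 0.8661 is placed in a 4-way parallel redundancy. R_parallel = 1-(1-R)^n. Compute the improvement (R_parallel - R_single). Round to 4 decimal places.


R_single = 0.8661, n = 4
1 - R_single = 0.1339
(1 - R_single)^n = 0.1339^4 = 0.0003
R_parallel = 1 - 0.0003 = 0.9997
Improvement = 0.9997 - 0.8661
Improvement = 0.1336

0.1336


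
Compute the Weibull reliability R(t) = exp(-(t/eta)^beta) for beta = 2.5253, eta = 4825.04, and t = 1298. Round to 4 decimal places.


beta = 2.5253, eta = 4825.04, t = 1298
t/eta = 1298 / 4825.04 = 0.269
(t/eta)^beta = 0.269^2.5253 = 0.0363
R(t) = exp(-0.0363)
R(t) = 0.9643

0.9643


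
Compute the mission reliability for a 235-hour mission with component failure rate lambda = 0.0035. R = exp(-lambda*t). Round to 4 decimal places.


lambda = 0.0035
mission_time = 235
lambda * t = 0.0035 * 235 = 0.8225
R = exp(-0.8225)
R = 0.4393

0.4393


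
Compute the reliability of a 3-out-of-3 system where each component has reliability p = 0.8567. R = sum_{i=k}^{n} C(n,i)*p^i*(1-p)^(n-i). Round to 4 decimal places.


k = 3, n = 3, p = 0.8567
i=3: C(3,3)=1 * 0.8567^3 * 0.1433^0 = 0.6288
R = sum of terms = 0.6288

0.6288


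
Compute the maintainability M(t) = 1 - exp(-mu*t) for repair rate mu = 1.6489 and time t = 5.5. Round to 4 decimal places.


mu = 1.6489, t = 5.5
mu * t = 1.6489 * 5.5 = 9.069
exp(-9.069) = 0.0001
M(t) = 1 - 0.0001
M(t) = 0.9999

0.9999


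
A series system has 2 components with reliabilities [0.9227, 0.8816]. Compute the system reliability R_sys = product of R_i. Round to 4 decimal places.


Components: [0.9227, 0.8816]
After component 1 (R=0.9227): product = 0.9227
After component 2 (R=0.8816): product = 0.8135
R_sys = 0.8135

0.8135


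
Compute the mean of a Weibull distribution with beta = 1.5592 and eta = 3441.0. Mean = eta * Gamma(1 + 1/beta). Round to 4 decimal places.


beta = 1.5592, eta = 3441.0
1/beta = 0.6414
1 + 1/beta = 1.6414
Gamma(1.6414) = 0.8988
Mean = 3441.0 * 0.8988
Mean = 3092.8991

3092.8991


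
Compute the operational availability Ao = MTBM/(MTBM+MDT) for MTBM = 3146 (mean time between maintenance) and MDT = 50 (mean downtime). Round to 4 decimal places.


MTBM = 3146
MDT = 50
MTBM + MDT = 3196
Ao = 3146 / 3196
Ao = 0.9844

0.9844


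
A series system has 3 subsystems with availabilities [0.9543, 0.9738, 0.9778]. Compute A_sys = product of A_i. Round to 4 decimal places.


Subsystems: [0.9543, 0.9738, 0.9778]
After subsystem 1 (A=0.9543): product = 0.9543
After subsystem 2 (A=0.9738): product = 0.9293
After subsystem 3 (A=0.9778): product = 0.9087
A_sys = 0.9087

0.9087


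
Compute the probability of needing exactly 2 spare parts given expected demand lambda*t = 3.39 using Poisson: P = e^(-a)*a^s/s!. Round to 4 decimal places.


a = 3.39, s = 2
e^(-a) = e^(-3.39) = 0.0337
a^s = 3.39^2 = 11.4921
s! = 2
P = 0.0337 * 11.4921 / 2
P = 0.1937

0.1937


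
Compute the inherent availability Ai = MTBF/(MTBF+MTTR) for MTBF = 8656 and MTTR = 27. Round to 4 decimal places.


MTBF = 8656
MTTR = 27
MTBF + MTTR = 8683
Ai = 8656 / 8683
Ai = 0.9969

0.9969


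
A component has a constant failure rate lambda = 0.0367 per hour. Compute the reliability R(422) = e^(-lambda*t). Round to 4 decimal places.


lambda = 0.0367
t = 422
lambda * t = 15.4874
R(t) = e^(-15.4874)
R(t) = 0.0

0.0


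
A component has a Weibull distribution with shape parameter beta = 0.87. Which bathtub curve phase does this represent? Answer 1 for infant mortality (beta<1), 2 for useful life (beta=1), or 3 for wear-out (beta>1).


beta = 0.87
Compare beta to 1:
beta < 1 => infant mortality (phase 1)
beta = 1 => useful life (phase 2)
beta > 1 => wear-out (phase 3)
Since beta = 0.87, this is infant mortality (decreasing failure rate)
Phase = 1

1


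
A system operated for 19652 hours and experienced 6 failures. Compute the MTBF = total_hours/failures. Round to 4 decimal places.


total_hours = 19652
failures = 6
MTBF = 19652 / 6
MTBF = 3275.3333

3275.3333


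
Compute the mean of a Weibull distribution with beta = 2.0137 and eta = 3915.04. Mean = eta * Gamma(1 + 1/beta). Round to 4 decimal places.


beta = 2.0137, eta = 3915.04
1/beta = 0.4966
1 + 1/beta = 1.4966
Gamma(1.4966) = 0.8861
Mean = 3915.04 * 0.8861
Mean = 3469.202

3469.202


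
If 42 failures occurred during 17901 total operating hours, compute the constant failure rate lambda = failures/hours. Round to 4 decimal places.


failures = 42
total_hours = 17901
lambda = 42 / 17901
lambda = 0.0023

0.0023


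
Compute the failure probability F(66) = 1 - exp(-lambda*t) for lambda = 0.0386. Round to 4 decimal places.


lambda = 0.0386, t = 66
lambda * t = 2.5476
exp(-2.5476) = 0.0783
F(t) = 1 - 0.0783
F(t) = 0.9217

0.9217


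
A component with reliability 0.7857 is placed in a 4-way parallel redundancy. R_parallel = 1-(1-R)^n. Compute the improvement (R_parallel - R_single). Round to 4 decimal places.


R_single = 0.7857, n = 4
1 - R_single = 0.2143
(1 - R_single)^n = 0.2143^4 = 0.0021
R_parallel = 1 - 0.0021 = 0.9979
Improvement = 0.9979 - 0.7857
Improvement = 0.2122

0.2122


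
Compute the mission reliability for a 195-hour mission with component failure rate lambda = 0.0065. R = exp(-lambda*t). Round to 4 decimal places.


lambda = 0.0065
mission_time = 195
lambda * t = 0.0065 * 195 = 1.2675
R = exp(-1.2675)
R = 0.2815

0.2815


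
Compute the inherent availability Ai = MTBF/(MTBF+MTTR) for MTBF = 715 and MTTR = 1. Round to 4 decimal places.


MTBF = 715
MTTR = 1
MTBF + MTTR = 716
Ai = 715 / 716
Ai = 0.9986

0.9986


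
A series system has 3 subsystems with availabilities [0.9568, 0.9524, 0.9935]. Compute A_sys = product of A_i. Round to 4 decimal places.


Subsystems: [0.9568, 0.9524, 0.9935]
After subsystem 1 (A=0.9568): product = 0.9568
After subsystem 2 (A=0.9524): product = 0.9113
After subsystem 3 (A=0.9935): product = 0.9053
A_sys = 0.9053

0.9053


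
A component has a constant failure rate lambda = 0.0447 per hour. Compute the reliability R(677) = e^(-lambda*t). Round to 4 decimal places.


lambda = 0.0447
t = 677
lambda * t = 30.2619
R(t) = e^(-30.2619)
R(t) = 0.0

0.0


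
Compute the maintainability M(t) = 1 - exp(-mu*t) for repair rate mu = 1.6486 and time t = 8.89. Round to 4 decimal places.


mu = 1.6486, t = 8.89
mu * t = 1.6486 * 8.89 = 14.6561
exp(-14.6561) = 0.0
M(t) = 1 - 0.0
M(t) = 1.0

1.0


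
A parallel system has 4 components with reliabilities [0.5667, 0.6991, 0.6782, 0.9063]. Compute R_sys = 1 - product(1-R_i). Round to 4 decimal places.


Components: [0.5667, 0.6991, 0.6782, 0.9063]
(1 - 0.5667) = 0.4333, running product = 0.4333
(1 - 0.6991) = 0.3009, running product = 0.1304
(1 - 0.6782) = 0.3218, running product = 0.042
(1 - 0.9063) = 0.0937, running product = 0.0039
Product of (1-R_i) = 0.0039
R_sys = 1 - 0.0039 = 0.9961

0.9961


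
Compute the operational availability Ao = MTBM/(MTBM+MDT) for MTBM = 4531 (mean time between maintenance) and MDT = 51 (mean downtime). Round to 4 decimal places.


MTBM = 4531
MDT = 51
MTBM + MDT = 4582
Ao = 4531 / 4582
Ao = 0.9889

0.9889


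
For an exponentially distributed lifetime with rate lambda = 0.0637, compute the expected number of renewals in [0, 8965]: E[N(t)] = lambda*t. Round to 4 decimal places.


lambda = 0.0637
t = 8965
E[N(t)] = lambda * t
E[N(t)] = 0.0637 * 8965
E[N(t)] = 571.0705

571.0705


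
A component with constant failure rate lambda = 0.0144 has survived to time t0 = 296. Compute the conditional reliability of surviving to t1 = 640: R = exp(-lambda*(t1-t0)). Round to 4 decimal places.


lambda = 0.0144
t0 = 296, t1 = 640
t1 - t0 = 344
lambda * (t1-t0) = 0.0144 * 344 = 4.9536
R = exp(-4.9536)
R = 0.0071

0.0071


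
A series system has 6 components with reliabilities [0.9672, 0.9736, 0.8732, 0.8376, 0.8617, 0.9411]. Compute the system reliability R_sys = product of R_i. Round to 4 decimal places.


Components: [0.9672, 0.9736, 0.8732, 0.8376, 0.8617, 0.9411]
After component 1 (R=0.9672): product = 0.9672
After component 2 (R=0.9736): product = 0.9417
After component 3 (R=0.8732): product = 0.8223
After component 4 (R=0.8376): product = 0.6887
After component 5 (R=0.8617): product = 0.5935
After component 6 (R=0.9411): product = 0.5585
R_sys = 0.5585

0.5585


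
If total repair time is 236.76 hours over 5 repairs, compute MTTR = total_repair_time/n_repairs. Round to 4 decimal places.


total_repair_time = 236.76
n_repairs = 5
MTTR = 236.76 / 5
MTTR = 47.352

47.352


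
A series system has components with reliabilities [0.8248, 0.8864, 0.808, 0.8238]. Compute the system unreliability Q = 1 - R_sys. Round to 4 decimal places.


Components: [0.8248, 0.8864, 0.808, 0.8238]
After component 1: product = 0.8248
After component 2: product = 0.7311
After component 3: product = 0.5907
After component 4: product = 0.4866
R_sys = 0.4866
Q = 1 - 0.4866 = 0.5134

0.5134


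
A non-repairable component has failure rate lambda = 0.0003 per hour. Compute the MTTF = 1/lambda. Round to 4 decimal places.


lambda = 0.0003
MTTF = 1 / 0.0003
MTTF = 3333.3333

3333.3333


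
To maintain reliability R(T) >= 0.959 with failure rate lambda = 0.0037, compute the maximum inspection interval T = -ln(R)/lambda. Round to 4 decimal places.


R_target = 0.959
lambda = 0.0037
-ln(0.959) = 0.0419
T = 0.0419 / 0.0037
T = 11.3146

11.3146


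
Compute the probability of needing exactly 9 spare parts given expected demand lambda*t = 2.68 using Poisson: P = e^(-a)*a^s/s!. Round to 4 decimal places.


a = 2.68, s = 9
e^(-a) = e^(-2.68) = 0.0686
a^s = 2.68^9 = 7132.0298
s! = 362880
P = 0.0686 * 7132.0298 / 362880
P = 0.0013

0.0013


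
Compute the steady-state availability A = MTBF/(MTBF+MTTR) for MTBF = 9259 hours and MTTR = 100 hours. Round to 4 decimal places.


MTBF = 9259
MTTR = 100
MTBF + MTTR = 9359
A = 9259 / 9359
A = 0.9893

0.9893


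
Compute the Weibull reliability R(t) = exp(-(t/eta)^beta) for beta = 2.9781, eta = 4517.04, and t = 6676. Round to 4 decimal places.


beta = 2.9781, eta = 4517.04, t = 6676
t/eta = 6676 / 4517.04 = 1.478
(t/eta)^beta = 1.478^2.9781 = 3.2009
R(t) = exp(-3.2009)
R(t) = 0.0407

0.0407


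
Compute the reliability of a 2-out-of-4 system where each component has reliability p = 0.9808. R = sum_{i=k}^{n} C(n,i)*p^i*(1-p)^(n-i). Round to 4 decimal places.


k = 2, n = 4, p = 0.9808
i=2: C(4,2)=6 * 0.9808^2 * 0.0192^2 = 0.0021
i=3: C(4,3)=4 * 0.9808^3 * 0.0192^1 = 0.0725
i=4: C(4,4)=1 * 0.9808^4 * 0.0192^0 = 0.9254
R = sum of terms = 1.0

1.0


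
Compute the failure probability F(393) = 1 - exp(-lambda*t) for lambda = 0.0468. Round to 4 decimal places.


lambda = 0.0468, t = 393
lambda * t = 18.3924
exp(-18.3924) = 0.0
F(t) = 1 - 0.0
F(t) = 1.0

1.0


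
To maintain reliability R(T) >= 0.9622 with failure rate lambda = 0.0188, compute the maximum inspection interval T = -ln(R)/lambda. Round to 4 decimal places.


R_target = 0.9622
lambda = 0.0188
-ln(0.9622) = 0.0385
T = 0.0385 / 0.0188
T = 2.0496

2.0496


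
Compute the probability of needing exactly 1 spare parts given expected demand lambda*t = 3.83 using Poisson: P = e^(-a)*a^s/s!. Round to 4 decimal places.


a = 3.83, s = 1
e^(-a) = e^(-3.83) = 0.0217
a^s = 3.83^1 = 3.83
s! = 1
P = 0.0217 * 3.83 / 1
P = 0.0831

0.0831


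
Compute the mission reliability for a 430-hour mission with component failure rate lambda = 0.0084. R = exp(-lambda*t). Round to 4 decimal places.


lambda = 0.0084
mission_time = 430
lambda * t = 0.0084 * 430 = 3.612
R = exp(-3.612)
R = 0.027

0.027


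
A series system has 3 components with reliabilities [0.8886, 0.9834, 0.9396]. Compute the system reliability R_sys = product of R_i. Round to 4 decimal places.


Components: [0.8886, 0.9834, 0.9396]
After component 1 (R=0.8886): product = 0.8886
After component 2 (R=0.9834): product = 0.8738
After component 3 (R=0.9396): product = 0.8211
R_sys = 0.8211

0.8211


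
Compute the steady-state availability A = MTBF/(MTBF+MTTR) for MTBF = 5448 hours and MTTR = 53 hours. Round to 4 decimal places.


MTBF = 5448
MTTR = 53
MTBF + MTTR = 5501
A = 5448 / 5501
A = 0.9904

0.9904


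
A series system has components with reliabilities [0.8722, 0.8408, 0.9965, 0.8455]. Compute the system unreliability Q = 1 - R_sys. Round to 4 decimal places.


Components: [0.8722, 0.8408, 0.9965, 0.8455]
After component 1: product = 0.8722
After component 2: product = 0.7333
After component 3: product = 0.7308
After component 4: product = 0.6179
R_sys = 0.6179
Q = 1 - 0.6179 = 0.3821

0.3821


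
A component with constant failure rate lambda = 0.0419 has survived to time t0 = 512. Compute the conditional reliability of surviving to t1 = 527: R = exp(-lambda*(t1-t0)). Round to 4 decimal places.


lambda = 0.0419
t0 = 512, t1 = 527
t1 - t0 = 15
lambda * (t1-t0) = 0.0419 * 15 = 0.6285
R = exp(-0.6285)
R = 0.5334

0.5334


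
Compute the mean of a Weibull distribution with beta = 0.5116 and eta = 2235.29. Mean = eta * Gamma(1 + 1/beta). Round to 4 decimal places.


beta = 0.5116, eta = 2235.29
1/beta = 1.9547
1 + 1/beta = 2.9547
Gamma(2.9547) = 1.9188
Mean = 2235.29 * 1.9188
Mean = 4289.1145

4289.1145


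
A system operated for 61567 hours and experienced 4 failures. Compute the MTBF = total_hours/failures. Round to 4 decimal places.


total_hours = 61567
failures = 4
MTBF = 61567 / 4
MTBF = 15391.75

15391.75


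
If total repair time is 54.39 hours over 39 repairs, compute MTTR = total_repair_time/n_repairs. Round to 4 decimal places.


total_repair_time = 54.39
n_repairs = 39
MTTR = 54.39 / 39
MTTR = 1.3946

1.3946


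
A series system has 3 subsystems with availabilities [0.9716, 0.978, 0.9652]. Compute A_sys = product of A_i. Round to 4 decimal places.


Subsystems: [0.9716, 0.978, 0.9652]
After subsystem 1 (A=0.9716): product = 0.9716
After subsystem 2 (A=0.978): product = 0.9502
After subsystem 3 (A=0.9652): product = 0.9172
A_sys = 0.9172

0.9172


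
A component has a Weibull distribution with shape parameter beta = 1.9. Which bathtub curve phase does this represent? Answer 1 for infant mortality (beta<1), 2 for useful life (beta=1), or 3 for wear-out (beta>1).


beta = 1.9
Compare beta to 1:
beta < 1 => infant mortality (phase 1)
beta = 1 => useful life (phase 2)
beta > 1 => wear-out (phase 3)
Since beta = 1.9, this is wear-out (increasing failure rate)
Phase = 3

3


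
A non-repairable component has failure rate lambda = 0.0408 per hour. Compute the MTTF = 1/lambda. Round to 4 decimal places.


lambda = 0.0408
MTTF = 1 / 0.0408
MTTF = 24.5098

24.5098


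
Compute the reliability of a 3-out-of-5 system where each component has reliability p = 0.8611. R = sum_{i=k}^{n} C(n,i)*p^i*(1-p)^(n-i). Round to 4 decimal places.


k = 3, n = 5, p = 0.8611
i=3: C(5,3)=10 * 0.8611^3 * 0.1389^2 = 0.1232
i=4: C(5,4)=5 * 0.8611^4 * 0.1389^1 = 0.3818
i=5: C(5,5)=1 * 0.8611^5 * 0.1389^0 = 0.4734
R = sum of terms = 0.9785

0.9785


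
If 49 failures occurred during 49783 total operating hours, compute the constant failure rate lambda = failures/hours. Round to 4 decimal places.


failures = 49
total_hours = 49783
lambda = 49 / 49783
lambda = 0.001

0.001


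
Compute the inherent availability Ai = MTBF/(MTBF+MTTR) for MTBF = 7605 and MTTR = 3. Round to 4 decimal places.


MTBF = 7605
MTTR = 3
MTBF + MTTR = 7608
Ai = 7605 / 7608
Ai = 0.9996

0.9996


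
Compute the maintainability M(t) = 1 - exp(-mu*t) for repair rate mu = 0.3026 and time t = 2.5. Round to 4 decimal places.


mu = 0.3026, t = 2.5
mu * t = 0.3026 * 2.5 = 0.7565
exp(-0.7565) = 0.4693
M(t) = 1 - 0.4693
M(t) = 0.5307

0.5307


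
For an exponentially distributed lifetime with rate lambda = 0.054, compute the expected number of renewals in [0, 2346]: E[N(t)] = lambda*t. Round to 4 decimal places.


lambda = 0.054
t = 2346
E[N(t)] = lambda * t
E[N(t)] = 0.054 * 2346
E[N(t)] = 126.684

126.684


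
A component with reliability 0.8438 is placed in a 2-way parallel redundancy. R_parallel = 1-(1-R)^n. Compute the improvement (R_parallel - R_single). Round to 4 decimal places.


R_single = 0.8438, n = 2
1 - R_single = 0.1562
(1 - R_single)^n = 0.1562^2 = 0.0244
R_parallel = 1 - 0.0244 = 0.9756
Improvement = 0.9756 - 0.8438
Improvement = 0.1318

0.1318


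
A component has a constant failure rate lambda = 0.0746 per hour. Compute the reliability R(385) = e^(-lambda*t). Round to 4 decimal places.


lambda = 0.0746
t = 385
lambda * t = 28.721
R(t) = e^(-28.721)
R(t) = 0.0

0.0


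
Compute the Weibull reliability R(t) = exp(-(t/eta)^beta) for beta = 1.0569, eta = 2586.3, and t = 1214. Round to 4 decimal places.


beta = 1.0569, eta = 2586.3, t = 1214
t/eta = 1214 / 2586.3 = 0.4694
(t/eta)^beta = 0.4694^1.0569 = 0.4496
R(t) = exp(-0.4496)
R(t) = 0.6379

0.6379


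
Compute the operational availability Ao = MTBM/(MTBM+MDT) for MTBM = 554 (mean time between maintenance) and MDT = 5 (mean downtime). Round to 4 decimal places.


MTBM = 554
MDT = 5
MTBM + MDT = 559
Ao = 554 / 559
Ao = 0.9911

0.9911


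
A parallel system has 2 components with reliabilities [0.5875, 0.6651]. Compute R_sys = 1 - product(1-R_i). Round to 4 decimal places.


Components: [0.5875, 0.6651]
(1 - 0.5875) = 0.4125, running product = 0.4125
(1 - 0.6651) = 0.3349, running product = 0.1381
Product of (1-R_i) = 0.1381
R_sys = 1 - 0.1381 = 0.8619

0.8619


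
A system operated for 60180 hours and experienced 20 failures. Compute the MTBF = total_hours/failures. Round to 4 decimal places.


total_hours = 60180
failures = 20
MTBF = 60180 / 20
MTBF = 3009.0

3009.0


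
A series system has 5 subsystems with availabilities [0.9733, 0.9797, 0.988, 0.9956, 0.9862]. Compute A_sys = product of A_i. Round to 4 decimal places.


Subsystems: [0.9733, 0.9797, 0.988, 0.9956, 0.9862]
After subsystem 1 (A=0.9733): product = 0.9733
After subsystem 2 (A=0.9797): product = 0.9535
After subsystem 3 (A=0.988): product = 0.9421
After subsystem 4 (A=0.9956): product = 0.938
After subsystem 5 (A=0.9862): product = 0.925
A_sys = 0.925

0.925


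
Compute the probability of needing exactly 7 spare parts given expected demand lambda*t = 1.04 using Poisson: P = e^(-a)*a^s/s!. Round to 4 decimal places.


a = 1.04, s = 7
e^(-a) = e^(-1.04) = 0.3535
a^s = 1.04^7 = 1.3159
s! = 5040
P = 0.3535 * 1.3159 / 5040
P = 0.0001

0.0001


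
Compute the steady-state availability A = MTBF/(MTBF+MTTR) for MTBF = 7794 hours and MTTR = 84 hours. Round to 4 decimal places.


MTBF = 7794
MTTR = 84
MTBF + MTTR = 7878
A = 7794 / 7878
A = 0.9893

0.9893


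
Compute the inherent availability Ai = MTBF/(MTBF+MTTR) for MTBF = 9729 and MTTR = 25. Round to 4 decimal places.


MTBF = 9729
MTTR = 25
MTBF + MTTR = 9754
Ai = 9729 / 9754
Ai = 0.9974

0.9974


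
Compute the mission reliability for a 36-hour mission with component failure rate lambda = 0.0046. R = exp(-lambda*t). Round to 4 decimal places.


lambda = 0.0046
mission_time = 36
lambda * t = 0.0046 * 36 = 0.1656
R = exp(-0.1656)
R = 0.8474

0.8474


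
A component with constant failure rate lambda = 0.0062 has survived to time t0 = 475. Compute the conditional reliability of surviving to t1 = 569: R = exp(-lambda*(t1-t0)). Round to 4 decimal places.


lambda = 0.0062
t0 = 475, t1 = 569
t1 - t0 = 94
lambda * (t1-t0) = 0.0062 * 94 = 0.5828
R = exp(-0.5828)
R = 0.5583

0.5583


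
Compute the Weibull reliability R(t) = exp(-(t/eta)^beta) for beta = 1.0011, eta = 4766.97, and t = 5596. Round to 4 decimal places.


beta = 1.0011, eta = 4766.97, t = 5596
t/eta = 5596 / 4766.97 = 1.1739
(t/eta)^beta = 1.1739^1.0011 = 1.1741
R(t) = exp(-1.1741)
R(t) = 0.3091

0.3091


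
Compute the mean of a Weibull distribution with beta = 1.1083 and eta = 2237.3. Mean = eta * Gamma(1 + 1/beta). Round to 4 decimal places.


beta = 1.1083, eta = 2237.3
1/beta = 0.9023
1 + 1/beta = 1.9023
Gamma(1.9023) = 0.9625
Mean = 2237.3 * 0.9625
Mean = 2153.5128

2153.5128


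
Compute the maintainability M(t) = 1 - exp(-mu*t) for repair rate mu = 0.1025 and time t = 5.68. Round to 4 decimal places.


mu = 0.1025, t = 5.68
mu * t = 0.1025 * 5.68 = 0.5822
exp(-0.5822) = 0.5587
M(t) = 1 - 0.5587
M(t) = 0.4413

0.4413


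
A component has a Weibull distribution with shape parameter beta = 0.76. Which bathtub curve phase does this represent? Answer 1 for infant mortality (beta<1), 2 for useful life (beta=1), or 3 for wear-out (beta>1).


beta = 0.76
Compare beta to 1:
beta < 1 => infant mortality (phase 1)
beta = 1 => useful life (phase 2)
beta > 1 => wear-out (phase 3)
Since beta = 0.76, this is infant mortality (decreasing failure rate)
Phase = 1

1


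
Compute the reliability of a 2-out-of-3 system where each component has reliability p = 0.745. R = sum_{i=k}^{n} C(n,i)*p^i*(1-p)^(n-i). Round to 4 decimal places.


k = 2, n = 3, p = 0.745
i=2: C(3,2)=3 * 0.745^2 * 0.255^1 = 0.4246
i=3: C(3,3)=1 * 0.745^3 * 0.255^0 = 0.4135
R = sum of terms = 0.8381

0.8381


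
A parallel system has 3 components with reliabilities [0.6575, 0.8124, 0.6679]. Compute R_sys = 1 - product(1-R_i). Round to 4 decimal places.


Components: [0.6575, 0.8124, 0.6679]
(1 - 0.6575) = 0.3425, running product = 0.3425
(1 - 0.8124) = 0.1876, running product = 0.0643
(1 - 0.6679) = 0.3321, running product = 0.0213
Product of (1-R_i) = 0.0213
R_sys = 1 - 0.0213 = 0.9787

0.9787


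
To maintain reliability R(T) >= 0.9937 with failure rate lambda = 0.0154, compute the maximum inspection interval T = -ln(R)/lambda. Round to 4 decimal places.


R_target = 0.9937
lambda = 0.0154
-ln(0.9937) = 0.0063
T = 0.0063 / 0.0154
T = 0.4104

0.4104
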